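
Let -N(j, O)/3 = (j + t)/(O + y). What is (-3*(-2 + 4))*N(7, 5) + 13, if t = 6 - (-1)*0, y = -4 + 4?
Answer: 299/5 ≈ 59.800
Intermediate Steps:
y = 0
t = 6 (t = 6 - 1*0 = 6 + 0 = 6)
N(j, O) = -3*(6 + j)/O (N(j, O) = -3*(j + 6)/(O + 0) = -3*(6 + j)/O)
(-3*(-2 + 4))*N(7, 5) + 13 = (-3*(-2 + 4))*(3*(-6 - 1*7)/5) + 13 = (-3*2)*(3*(⅕)*(-6 - 7)) + 13 = -18*(-13)/5 + 13 = -6*(-39/5) + 13 = 234/5 + 13 = 299/5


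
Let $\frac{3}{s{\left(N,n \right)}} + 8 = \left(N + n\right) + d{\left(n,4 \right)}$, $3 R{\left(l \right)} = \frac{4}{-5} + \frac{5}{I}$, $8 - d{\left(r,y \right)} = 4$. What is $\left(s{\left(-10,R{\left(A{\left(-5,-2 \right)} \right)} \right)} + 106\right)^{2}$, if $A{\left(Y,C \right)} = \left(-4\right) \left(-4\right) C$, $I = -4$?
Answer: $\frac{8687358436}{776161} \approx 11193.0$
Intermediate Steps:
$d{\left(r,y \right)} = 4$ ($d{\left(r,y \right)} = 8 - 4 = 4$)
$A{\left(Y,C \right)} = 16 C$
$R{\left(l \right)} = - \frac{41}{60}$ ($R{\left(l \right)} = \frac{\frac{4}{-5} + \frac{5}{-4}}{3} = \frac{4 \left(- \frac{1}{5}\right) + 5 \left(- \frac{1}{4}\right)}{3} = \frac{- \frac{4}{5} - \frac{5}{4}}{3} = \frac{1}{3} \left(- \frac{41}{20}\right) = - \frac{41}{60}$)
$s{\left(N,n \right)} = \frac{3}{-4 + N + n}$ ($s{\left(N,n \right)} = \frac{3}{-8 + \left(\left(N + n\right) + 4\right)} = \frac{3}{-8 + \left(4 + N + n\right)} = \frac{3}{-4 + N + n}$)
$\left(s{\left(-10,R{\left(A{\left(-5,-2 \right)} \right)} \right)} + 106\right)^{2} = \left(\frac{3}{-4 - 10 - \frac{41}{60}} + 106\right)^{2} = \left(\frac{3}{- \frac{881}{60}} + 106\right)^{2} = \left(3 \left(- \frac{60}{881}\right) + 106\right)^{2} = \left(- \frac{180}{881} + 106\right)^{2} = \left(\frac{93206}{881}\right)^{2} = \frac{8687358436}{776161}$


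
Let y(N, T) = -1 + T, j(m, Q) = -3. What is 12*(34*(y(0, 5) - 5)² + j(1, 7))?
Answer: 372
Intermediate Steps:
12*(34*(y(0, 5) - 5)² + j(1, 7)) = 12*(34*((-1 + 5) - 5)² - 3) = 12*(34*(4 - 5)² - 3) = 12*(34*(-1)² - 3) = 12*(34*1 - 3) = 12*(34 - 3) = 12*31 = 372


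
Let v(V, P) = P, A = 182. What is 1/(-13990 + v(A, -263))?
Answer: -1/14253 ≈ -7.0161e-5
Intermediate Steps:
1/(-13990 + v(A, -263)) = 1/(-13990 - 263) = 1/(-14253) = -1/14253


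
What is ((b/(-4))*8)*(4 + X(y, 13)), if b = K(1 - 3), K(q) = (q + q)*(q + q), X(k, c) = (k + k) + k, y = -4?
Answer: 256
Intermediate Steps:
X(k, c) = 3*k (X(k, c) = 2*k + k = 3*k)
K(q) = 4*q² (K(q) = (2*q)*(2*q) = 4*q²)
b = 16 (b = 4*(1 - 3)² = 4*(-2)² = 4*4 = 16)
((b/(-4))*8)*(4 + X(y, 13)) = ((16/(-4))*8)*(4 + 3*(-4)) = ((16*(-¼))*8)*(4 - 12) = -4*8*(-8) = -32*(-8) = 256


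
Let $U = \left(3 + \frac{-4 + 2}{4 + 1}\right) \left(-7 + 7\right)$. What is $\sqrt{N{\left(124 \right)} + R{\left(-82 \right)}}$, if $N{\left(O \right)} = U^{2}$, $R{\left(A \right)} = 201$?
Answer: $\sqrt{201} \approx 14.177$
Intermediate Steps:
$U = 0$ ($U = \left(3 - \frac{2}{5}\right) 0 = \frac{13}{5} \cdot 0 = 0$)
$N{\left(O \right)} = 0$ ($N{\left(O \right)} = 0^{2} = 0$)
$\sqrt{N{\left(124 \right)} + R{\left(-82 \right)}} = \sqrt{0 + 201} = \sqrt{201}$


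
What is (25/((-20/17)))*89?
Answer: -7565/4 ≈ -1891.3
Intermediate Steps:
(25/((-20/17)))*89 = (25/((-20*1/17)))*89 = (25/(-20/17))*89 = (25*(-17/20))*89 = -85/4*89 = -7565/4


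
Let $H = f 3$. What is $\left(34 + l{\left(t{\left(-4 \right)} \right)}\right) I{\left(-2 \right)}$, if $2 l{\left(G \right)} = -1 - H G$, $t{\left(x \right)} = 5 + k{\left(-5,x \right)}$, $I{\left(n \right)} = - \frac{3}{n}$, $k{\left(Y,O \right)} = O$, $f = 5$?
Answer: $39$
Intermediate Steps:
$t{\left(x \right)} = 5 + x$
$H = 15$ ($H = 5 \cdot 3 = 15$)
$l{\left(G \right)} = - \frac{1}{2} - \frac{15 G}{2}$ ($l{\left(G \right)} = \frac{-1 - 15 G}{2} = - \frac{1}{2} - \frac{15 G}{2}$)
$\left(34 + l{\left(t{\left(-4 \right)} \right)}\right) I{\left(-2 \right)} = \left(34 - \left(\frac{1}{2} + \frac{15 \left(5 - 4\right)}{2}\right)\right) \left(- \frac{3}{-2}\right) = \left(34 - 8\right) \left(\left(-3\right) \left(- \frac{1}{2}\right)\right) = \left(34 - 8\right) \frac{3}{2} = 26 \cdot \frac{3}{2} = 39$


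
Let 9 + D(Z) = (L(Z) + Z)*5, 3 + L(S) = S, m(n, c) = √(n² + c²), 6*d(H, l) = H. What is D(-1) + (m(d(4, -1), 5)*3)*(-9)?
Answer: -34 - 9*√229 ≈ -170.19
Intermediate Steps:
d(H, l) = H/6
m(n, c) = √(c² + n²)
L(S) = -3 + S
D(Z) = -24 + 10*Z (D(Z) = -9 + ((-3 + Z) + Z)*5 = -9 + (-3 + 2*Z)*5 = -9 + (-15 + 10*Z) = -24 + 10*Z)
D(-1) + (m(d(4, -1), 5)*3)*(-9) = (-24 + 10*(-1)) + (√(5² + ((⅙)*4)²)*3)*(-9) = (-24 - 10) + (√(25 + (⅔)²)*3)*(-9) = -34 + (√(25 + 4/9)*3)*(-9) = -34 + (√(229/9)*3)*(-9) = -34 + ((√229/3)*3)*(-9) = -34 + √229*(-9) = -34 - 9*√229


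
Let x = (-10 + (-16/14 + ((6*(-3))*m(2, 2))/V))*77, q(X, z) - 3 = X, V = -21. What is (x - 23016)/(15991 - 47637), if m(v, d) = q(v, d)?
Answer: 11772/15823 ≈ 0.74398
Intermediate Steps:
q(X, z) = 3 + X
m(v, d) = 3 + v
x = -528 (x = (-10 + (-16/14 + ((6*(-3))*(3 + 2))/(-21)))*77 = (-10 + (-16*1/14 - 18*5*(-1/21)))*77 = (-10 + (-8/7 - 90*(-1/21)))*77 = (-10 + (-8/7 + 30/7))*77 = (-10 + 22/7)*77 = -48/7*77 = -528)
(x - 23016)/(15991 - 47637) = (-528 - 23016)/(15991 - 47637) = -23544/(-31646) = -23544*(-1/31646) = 11772/15823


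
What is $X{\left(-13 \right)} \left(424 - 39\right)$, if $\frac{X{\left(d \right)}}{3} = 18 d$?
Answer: $-270270$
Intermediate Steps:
$X{\left(d \right)} = 54 d$ ($X{\left(d \right)} = 3 \cdot 18 d = 54 d$)
$X{\left(-13 \right)} \left(424 - 39\right) = 54 \left(-13\right) \left(424 - 39\right) = \left(-702\right) 385 = -270270$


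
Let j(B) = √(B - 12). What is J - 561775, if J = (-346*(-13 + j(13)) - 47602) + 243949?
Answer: -361276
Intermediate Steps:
j(B) = √(-12 + B)
J = 200499 (J = (-346*(-13 + √(-12 + 13)) - 47602) + 243949 = (-346*(-13 + √1) - 47602) + 243949 = (-346*(-13 + 1) - 47602) + 243949 = (-346*(-12) - 47602) + 243949 = (4152 - 47602) + 243949 = -43450 + 243949 = 200499)
J - 561775 = 200499 - 561775 = -361276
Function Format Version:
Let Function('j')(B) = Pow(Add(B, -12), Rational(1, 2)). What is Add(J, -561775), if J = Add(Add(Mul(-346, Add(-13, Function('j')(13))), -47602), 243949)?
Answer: -361276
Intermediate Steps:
Function('j')(B) = Pow(Add(-12, B), Rational(1, 2))
J = 200499 (J = Add(Add(Mul(-346, Add(-13, Pow(Add(-12, 13), Rational(1, 2)))), -47602), 243949) = Add(Add(Mul(-346, Add(-13, Pow(1, Rational(1, 2)))), -47602), 243949) = Add(Add(Mul(-346, Add(-13, 1)), -47602), 243949) = Add(Add(Mul(-346, -12), -47602), 243949) = Add(Add(4152, -47602), 243949) = Add(-43450, 243949) = 200499)
Add(J, -561775) = Add(200499, -561775) = -361276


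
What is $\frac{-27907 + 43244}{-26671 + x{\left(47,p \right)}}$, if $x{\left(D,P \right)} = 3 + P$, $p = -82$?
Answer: $- \frac{15337}{26750} \approx -0.57335$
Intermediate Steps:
$\frac{-27907 + 43244}{-26671 + x{\left(47,p \right)}} = \frac{-27907 + 43244}{-26671 + \left(3 - 82\right)} = \frac{15337}{-26671 - 79} = \frac{15337}{-26750} = 15337 \left(- \frac{1}{26750}\right) = - \frac{15337}{26750}$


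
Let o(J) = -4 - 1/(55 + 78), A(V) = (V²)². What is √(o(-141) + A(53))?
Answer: 116*√10372670/133 ≈ 2809.0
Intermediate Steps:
A(V) = V⁴
o(J) = -533/133 (o(J) = -4 - 1/133 = -533/133)
√(o(-141) + A(53)) = √(-533/133 + 53⁴) = √(-533/133 + 7890481) = √(1049433440/133) = 116*√10372670/133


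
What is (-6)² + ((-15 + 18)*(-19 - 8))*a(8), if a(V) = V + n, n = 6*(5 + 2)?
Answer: -4014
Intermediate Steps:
n = 42 (n = 6*7 = 42)
a(V) = 42 + V (a(V) = V + 42 = 42 + V)
(-6)² + ((-15 + 18)*(-19 - 8))*a(8) = (-6)² + ((-15 + 18)*(-19 - 8))*(42 + 8) = 36 + (3*(-27))*50 = 36 - 81*50 = 36 - 4050 = -4014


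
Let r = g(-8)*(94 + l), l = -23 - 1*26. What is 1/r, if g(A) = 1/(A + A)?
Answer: -16/45 ≈ -0.35556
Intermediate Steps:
g(A) = 1/(2*A)
l = -49 (l = -23 - 26 = -49)
r = -45/16 (r = ((½)/(-8))*(94 - 49) = ((½)*(-⅛))*45 = -1/16*45 = -45/16 ≈ -2.8125)
1/r = 1/(-45/16) = -16/45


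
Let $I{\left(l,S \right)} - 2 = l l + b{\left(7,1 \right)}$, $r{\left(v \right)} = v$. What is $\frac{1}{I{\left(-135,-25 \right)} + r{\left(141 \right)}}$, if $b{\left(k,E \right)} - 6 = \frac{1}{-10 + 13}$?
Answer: $\frac{3}{55123} \approx 5.4424 \cdot 10^{-5}$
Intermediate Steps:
$b{\left(k,E \right)} = \frac{19}{3}$ ($b{\left(k,E \right)} = 6 + \frac{1}{-10 + 13} = 6 + \frac{1}{3} = \frac{19}{3}$)
$I{\left(l,S \right)} = \frac{25}{3} + l^{2}$ ($I{\left(l,S \right)} = 2 + \left(l l + \frac{19}{3}\right) = 2 + \left(l^{2} + \frac{19}{3}\right) = 2 + \left(\frac{19}{3} + l^{2}\right) = \frac{25}{3} + l^{2}$)
$\frac{1}{I{\left(-135,-25 \right)} + r{\left(141 \right)}} = \frac{1}{\left(\frac{25}{3} + \left(-135\right)^{2}\right) + 141} = \frac{1}{\left(\frac{25}{3} + 18225\right) + 141} = \frac{1}{\frac{54700}{3} + 141} = \frac{1}{\frac{55123}{3}} = \frac{3}{55123}$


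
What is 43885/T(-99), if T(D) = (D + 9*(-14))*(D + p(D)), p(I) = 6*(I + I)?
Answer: 8777/57915 ≈ 0.15155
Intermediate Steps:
p(I) = 12*I (p(I) = 6*(2*I) = 12*I)
T(D) = 13*D*(-126 + D) (T(D) = (D + 9*(-14))*(D + 12*D) = (D - 126)*(13*D) = (-126 + D)*(13*D) = 13*D*(-126 + D))
43885/T(-99) = 43885/((13*(-99)*(-126 - 99))) = 43885/((13*(-99)*(-225))) = 43885/289575 = 43885*(1/289575) = 8777/57915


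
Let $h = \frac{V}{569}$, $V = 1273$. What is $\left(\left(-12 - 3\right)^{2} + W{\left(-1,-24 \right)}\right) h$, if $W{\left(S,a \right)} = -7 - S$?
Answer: $\frac{278787}{569} \approx 489.96$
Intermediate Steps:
$h = \frac{1273}{569} \approx 2.2373$
$\left(\left(-12 - 3\right)^{2} + W{\left(-1,-24 \right)}\right) h = \left(\left(-12 - 3\right)^{2} - 6\right) \frac{1273}{569} = \left(\left(-15\right)^{2} + \left(-7 + 1\right)\right) \frac{1273}{569} = \left(225 - 6\right) \frac{1273}{569} = 219 \cdot \frac{1273}{569} = \frac{278787}{569}$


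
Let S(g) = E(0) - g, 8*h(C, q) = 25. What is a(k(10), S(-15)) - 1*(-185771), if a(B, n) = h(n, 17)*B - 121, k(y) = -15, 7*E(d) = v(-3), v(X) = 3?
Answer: 1484825/8 ≈ 1.8560e+5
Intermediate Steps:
h(C, q) = 25/8 (h(C, q) = (⅛)*25 = 25/8)
E(d) = 3/7 (E(d) = (⅐)*3 = 3/7)
S(g) = 3/7 - g
a(B, n) = -121 + 25*B/8 (a(B, n) = 25*B/8 - 121 = -121 + 25*B/8)
a(k(10), S(-15)) - 1*(-185771) = (-121 + (25/8)*(-15)) - 1*(-185771) = (-121 - 375/8) + 185771 = -1343/8 + 185771 = 1484825/8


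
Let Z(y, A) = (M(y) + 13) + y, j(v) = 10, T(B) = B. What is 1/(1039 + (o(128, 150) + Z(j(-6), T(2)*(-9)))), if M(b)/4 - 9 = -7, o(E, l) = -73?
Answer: 1/997 ≈ 0.0010030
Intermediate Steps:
M(b) = 8 (M(b) = 36 + 4*(-7) = 36 - 28 = 8)
Z(y, A) = 21 + y (Z(y, A) = (8 + 13) + y = 21 + y)
1/(1039 + (o(128, 150) + Z(j(-6), T(2)*(-9)))) = 1/(1039 + (-73 + (21 + 10))) = 1/(1039 + (-73 + 31)) = 1/(1039 - 42) = 1/997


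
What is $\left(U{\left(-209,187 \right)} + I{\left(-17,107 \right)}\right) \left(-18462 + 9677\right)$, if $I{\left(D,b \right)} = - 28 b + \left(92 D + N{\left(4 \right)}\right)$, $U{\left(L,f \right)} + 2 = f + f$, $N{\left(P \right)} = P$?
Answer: $36756440$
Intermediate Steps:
$U{\left(L,f \right)} = -2 + 2 f$ ($U{\left(L,f \right)} = -2 + \left(f + f\right) = -2 + 2 f$)
$I{\left(D,b \right)} = 4 - 28 b + 92 D$ ($I{\left(D,b \right)} = - 28 b + \left(92 D + 4\right) = - 28 b + \left(4 + 92 D\right) = 4 - 28 b + 92 D$)
$\left(U{\left(-209,187 \right)} + I{\left(-17,107 \right)}\right) \left(-18462 + 9677\right) = \left(\left(-2 + 2 \cdot 187\right) + \left(4 - 2996 + 92 \left(-17\right)\right)\right) \left(-18462 + 9677\right) = \left(\left(-2 + 374\right) - 4556\right) \left(-8785\right) = \left(372 - 4556\right) \left(-8785\right) = \left(-4184\right) \left(-8785\right) = 36756440$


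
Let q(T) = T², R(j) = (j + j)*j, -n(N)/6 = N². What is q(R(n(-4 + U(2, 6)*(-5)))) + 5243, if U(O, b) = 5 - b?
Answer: 10427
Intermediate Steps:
n(N) = -6*N²
R(j) = 2*j² (R(j) = (2*j)*j = 2*j²)
q(R(n(-4 + U(2, 6)*(-5)))) + 5243 = (2*(-6*(-4 + (5 - 1*6)*(-5))²)²)² + 5243 = (2*(-6*(-4 + (5 - 6)*(-5))²)²)² + 5243 = (2*(-6*(-4 - 1*(-5))²)²)² + 5243 = (2*(-6*(-4 + 5)²)²)² + 5243 = (2*(-6*1²)²)² + 5243 = (2*(-6*1)²)² + 5243 = (2*(-6)²)² + 5243 = (2*36)² + 5243 = 72² + 5243 = 5184 + 5243 = 10427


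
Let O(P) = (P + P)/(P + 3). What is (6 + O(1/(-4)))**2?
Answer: 4096/121 ≈ 33.851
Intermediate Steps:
O(P) = 2*P/(3 + P) (O(P) = (2*P)/(3 + P) = 2*P/(3 + P))
(6 + O(1/(-4)))**2 = (6 + 2/(-4*(3 + 1/(-4))))**2 = (6 + 2*(-1/4)/(3 - 1/4))**2 = (6 + 2*(-1/4)/(11/4))**2 = (6 + 2*(-1/4)*(4/11))**2 = (6 - 2/11)**2 = (64/11)**2 = 4096/121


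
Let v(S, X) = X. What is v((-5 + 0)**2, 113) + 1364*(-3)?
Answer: -3979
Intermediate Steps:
v((-5 + 0)**2, 113) + 1364*(-3) = 113 + 1364*(-3) = 113 - 4092 = -3979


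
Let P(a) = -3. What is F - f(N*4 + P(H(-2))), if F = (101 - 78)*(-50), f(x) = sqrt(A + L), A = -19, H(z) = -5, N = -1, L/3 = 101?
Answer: -1150 - 2*sqrt(71) ≈ -1166.9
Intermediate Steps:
L = 303 (L = 3*101 = 303)
f(x) = 2*sqrt(71) (f(x) = sqrt(-19 + 303) = sqrt(284) = 2*sqrt(71))
F = -1150 (F = 23*(-50) = -1150)
F - f(N*4 + P(H(-2))) = -1150 - 2*sqrt(71)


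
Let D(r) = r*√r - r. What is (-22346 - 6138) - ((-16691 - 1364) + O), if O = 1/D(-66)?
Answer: -46117039/4422 - I*√66/4422 ≈ -10429.0 - 0.0018372*I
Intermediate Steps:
D(r) = r^(3/2) - r
O = 1/(66 - 66*I*√66) (O = 1/((-66)^(3/2) - 1*(-66)) = 1/(-66*I*√66 + 66) = 1/(66 - 66*I*√66) ≈ 0.00022614 + 0.0018372*I)
(-22346 - 6138) - ((-16691 - 1364) + O) = (-22346 - 6138) - ((-16691 - 1364) + (1/4422 + I*√66/4422)) = -28484 - (-18055 + (1/4422 + I*√66/4422)) = -28484 - (-79839209/4422 + I*√66/4422) = -28484 + (79839209/4422 - I*√66/4422) = -46117039/4422 - I*√66/4422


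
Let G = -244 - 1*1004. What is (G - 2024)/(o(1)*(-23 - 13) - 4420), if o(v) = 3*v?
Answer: 409/566 ≈ 0.72262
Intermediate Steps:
G = -1248 (G = -244 - 1004 = -1248)
(G - 2024)/(o(1)*(-23 - 13) - 4420) = (-1248 - 2024)/((3*1)*(-23 - 13) - 4420) = -3272/(3*(-36) - 4420) = -3272/(-108 - 4420) = -3272/(-4528) = -3272*(-1/4528) = 409/566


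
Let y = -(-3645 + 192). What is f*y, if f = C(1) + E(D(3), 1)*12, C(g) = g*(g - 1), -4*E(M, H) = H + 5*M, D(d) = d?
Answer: -165744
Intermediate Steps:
E(M, H) = -5*M/4 - H/4 (E(M, H) = -(H + 5*M)/4 = -5*M/4 - H/4)
C(g) = g*(-1 + g)
y = 3453 (y = -1*(-3453) = 3453)
f = -48 (f = 1*(-1 + 1) + (-5/4*3 - ¼*1)*12 = 1*0 + (-15/4 - ¼)*12 = 0 - 4*12 = 0 - 48 = -48)
f*y = -48*3453 = -165744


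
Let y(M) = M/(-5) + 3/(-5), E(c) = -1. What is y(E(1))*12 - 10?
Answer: -74/5 ≈ -14.800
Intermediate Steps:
y(M) = -⅗ - M/5 (y(M) = M*(-⅕) + 3*(-⅕) = -M/5 - ⅗ = -⅗ - M/5)
y(E(1))*12 - 10 = (-⅗ - ⅕*(-1))*12 - 10 = (-⅗ + ⅕)*12 - 10 = -⅖*12 - 10 = -24/5 - 10 = -74/5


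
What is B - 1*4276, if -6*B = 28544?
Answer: -27100/3 ≈ -9033.3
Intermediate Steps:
B = -14272/3 (B = -1/6*28544 = -14272/3 ≈ -4757.3)
B - 1*4276 = -14272/3 - 1*4276 = -14272/3 - 4276 = -27100/3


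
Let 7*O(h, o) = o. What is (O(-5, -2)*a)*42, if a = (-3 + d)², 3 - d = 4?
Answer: -192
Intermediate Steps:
d = -1 (d = 3 - 1*4 = 3 - 4 = -1)
O(h, o) = o/7
a = 16 (a = (-3 - 1)² = (-4)² = 16)
(O(-5, -2)*a)*42 = (((⅐)*(-2))*16)*42 = -2/7*16*42 = -32/7*42 = -192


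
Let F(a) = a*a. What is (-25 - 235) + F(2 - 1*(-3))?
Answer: -235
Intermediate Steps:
F(a) = a²
(-25 - 235) + F(2 - 1*(-3)) = (-25 - 235) + (2 - 1*(-3))² = -260 + (2 + 3)² = -260 + 5² = -260 + 25 = -235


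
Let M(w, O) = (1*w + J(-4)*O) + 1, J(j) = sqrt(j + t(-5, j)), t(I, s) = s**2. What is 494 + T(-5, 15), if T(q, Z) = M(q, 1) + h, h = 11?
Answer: 501 + 2*sqrt(3) ≈ 504.46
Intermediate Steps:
J(j) = sqrt(j + j**2)
M(w, O) = 1 + w + 2*O*sqrt(3) (M(w, O) = (1*w + sqrt(-4*(1 - 4))*O) + 1 = (w + sqrt(-4*(-3))*O) + 1 = (w + sqrt(12)*O) + 1 = (w + (2*sqrt(3))*O) + 1 = (w + 2*O*sqrt(3)) + 1 = 1 + w + 2*O*sqrt(3))
T(q, Z) = 12 + q + 2*sqrt(3) (T(q, Z) = (1 + q + 2*1*sqrt(3)) + 11 = (1 + q + 2*sqrt(3)) + 11 = 12 + q + 2*sqrt(3))
494 + T(-5, 15) = 494 + (12 - 5 + 2*sqrt(3)) = 494 + (7 + 2*sqrt(3)) = 501 + 2*sqrt(3)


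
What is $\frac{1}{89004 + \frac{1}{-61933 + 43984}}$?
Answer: $\frac{17949}{1597532795} \approx 1.1235 \cdot 10^{-5}$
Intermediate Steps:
$\frac{1}{89004 + \frac{1}{-61933 + 43984}} = \frac{1}{89004 + \frac{1}{-17949}} = \frac{1}{89004 - \frac{1}{17949}} = \frac{1}{\frac{1597532795}{17949}} = \frac{17949}{1597532795}$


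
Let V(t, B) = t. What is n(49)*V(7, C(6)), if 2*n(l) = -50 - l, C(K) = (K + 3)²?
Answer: -693/2 ≈ -346.50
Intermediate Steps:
C(K) = (3 + K)²
n(l) = -25 - l/2 (n(l) = (-50 - l)/2 = -25 - l/2)
n(49)*V(7, C(6)) = (-25 - ½*49)*7 = (-25 - 49/2)*7 = -99/2*7 = -693/2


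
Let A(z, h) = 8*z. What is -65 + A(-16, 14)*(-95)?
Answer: 12095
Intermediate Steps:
-65 + A(-16, 14)*(-95) = -65 + (8*(-16))*(-95) = -65 - 128*(-95) = -65 + 12160 = 12095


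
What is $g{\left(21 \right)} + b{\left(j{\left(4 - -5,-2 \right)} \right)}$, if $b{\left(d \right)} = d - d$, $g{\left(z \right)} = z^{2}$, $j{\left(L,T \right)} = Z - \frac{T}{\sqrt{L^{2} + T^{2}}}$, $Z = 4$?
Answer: $441$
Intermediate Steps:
$j{\left(L,T \right)} = 4 - \frac{T}{\sqrt{L^{2} + T^{2}}}$
$b{\left(d \right)} = 0$
$g{\left(21 \right)} + b{\left(j{\left(4 - -5,-2 \right)} \right)} = 21^{2} + 0 = 441 + 0 = 441$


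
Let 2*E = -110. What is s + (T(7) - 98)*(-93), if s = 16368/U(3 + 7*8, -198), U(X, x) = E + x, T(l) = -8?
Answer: 225246/23 ≈ 9793.3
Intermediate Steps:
E = -55 (E = (½)*(-110) = -55)
U(X, x) = -55 + x
s = -1488/23 (s = 16368/(-55 - 198) = 16368/(-253) = 16368*(-1/253) = -1488/23 ≈ -64.696)
s + (T(7) - 98)*(-93) = -1488/23 + (-8 - 98)*(-93) = -1488/23 - 106*(-93) = -1488/23 + 9858 = 225246/23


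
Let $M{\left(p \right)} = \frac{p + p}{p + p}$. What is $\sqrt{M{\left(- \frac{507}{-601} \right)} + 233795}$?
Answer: $2 \sqrt{58449} \approx 483.52$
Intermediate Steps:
$M{\left(p \right)} = 1$ ($M{\left(p \right)} = \frac{2 p}{2 p} = 2 p \frac{1}{2 p} = 1$)
$\sqrt{M{\left(- \frac{507}{-601} \right)} + 233795} = \sqrt{1 + 233795} = \sqrt{233796} = 2 \sqrt{58449}$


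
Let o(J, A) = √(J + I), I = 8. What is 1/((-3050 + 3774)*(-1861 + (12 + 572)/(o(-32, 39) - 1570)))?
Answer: -382345037/515260906601540 + 73*I*√6/386445679951155 ≈ -7.4204e-7 + 4.6271e-13*I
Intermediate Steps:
o(J, A) = √(8 + J) (o(J, A) = √(J + 8) = √(8 + J))
1/((-3050 + 3774)*(-1861 + (12 + 572)/(o(-32, 39) - 1570))) = 1/((-3050 + 3774)*(-1861 + (12 + 572)/(√(8 - 32) - 1570))) = 1/(724*(-1861 + 584/(√(-24) - 1570))) = 1/(724*(-1861 + 584/(2*I*√6 - 1570))) = 1/(724*(-1861 + 584/(-1570 + 2*I*√6)))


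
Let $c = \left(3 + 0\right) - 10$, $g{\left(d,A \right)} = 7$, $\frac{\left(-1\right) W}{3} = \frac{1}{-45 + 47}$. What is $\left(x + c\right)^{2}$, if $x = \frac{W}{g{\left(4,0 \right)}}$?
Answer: $\frac{10201}{196} \approx 52.046$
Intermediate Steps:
$W = - \frac{3}{2}$ ($W = - \frac{3}{-45 + 47} = - \frac{3}{2} \approx -1.5$)
$c = -7$ ($c = 3 - 10 = -7$)
$x = - \frac{3}{14}$ ($x = - \frac{3}{2 \cdot 7} = \left(- \frac{3}{2}\right) \frac{1}{7} = - \frac{3}{14} \approx -0.21429$)
$\left(x + c\right)^{2} = \left(- \frac{3}{14} - 7\right)^{2} = \left(- \frac{101}{14}\right)^{2} = \frac{10201}{196}$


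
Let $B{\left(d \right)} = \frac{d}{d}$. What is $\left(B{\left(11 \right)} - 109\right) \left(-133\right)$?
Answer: $14364$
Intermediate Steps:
$B{\left(d \right)} = 1$
$\left(B{\left(11 \right)} - 109\right) \left(-133\right) = \left(1 - 109\right) \left(-133\right) = \left(-108\right) \left(-133\right) = 14364$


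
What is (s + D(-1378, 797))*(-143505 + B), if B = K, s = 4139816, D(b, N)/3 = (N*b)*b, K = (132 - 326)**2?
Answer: -481108062098740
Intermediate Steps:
K = 37636 (K = (-194)**2 = 37636)
D(b, N) = 3*N*b**2 (D(b, N) = 3*((N*b)*b) = 3*(N*b**2) = 3*N*b**2)
B = 37636
(s + D(-1378, 797))*(-143505 + B) = (4139816 + 3*797*(-1378)**2)*(-143505 + 37636) = (4139816 + 3*797*1898884)*(-105869) = (4139816 + 4540231644)*(-105869) = 4544371460*(-105869) = -481108062098740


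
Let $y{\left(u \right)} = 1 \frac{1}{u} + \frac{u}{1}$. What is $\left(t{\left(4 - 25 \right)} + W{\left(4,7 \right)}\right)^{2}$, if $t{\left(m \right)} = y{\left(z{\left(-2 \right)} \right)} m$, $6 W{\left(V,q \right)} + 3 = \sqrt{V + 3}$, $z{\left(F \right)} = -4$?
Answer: $\frac{1134253}{144} + \frac{355 \sqrt{7}}{12} \approx 7955.0$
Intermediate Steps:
$W{\left(V,q \right)} = - \frac{1}{2} + \frac{\sqrt{3 + V}}{6}$ ($W{\left(V,q \right)} = - \frac{1}{2} + \frac{\sqrt{V + 3}}{6} = - \frac{1}{2} + \frac{\sqrt{3 + V}}{6}$)
$y{\left(u \right)} = u + \frac{1}{u}$ ($y{\left(u \right)} = \frac{1}{u} + u 1 = \frac{1}{u} + u = u + \frac{1}{u}$)
$t{\left(m \right)} = - \frac{17 m}{4}$ ($t{\left(m \right)} = \left(-4 + \frac{1}{-4}\right) m = \left(-4 - \frac{1}{4}\right) m = - \frac{17 m}{4}$)
$\left(t{\left(4 - 25 \right)} + W{\left(4,7 \right)}\right)^{2} = \left(- \frac{17 \left(4 - 25\right)}{4} - \left(\frac{1}{2} - \frac{\sqrt{3 + 4}}{6}\right)\right)^{2} = \left(- \frac{17 \left(4 - 25\right)}{4} - \left(\frac{1}{2} - \frac{\sqrt{7}}{6}\right)\right)^{2} = \left(\left(- \frac{17}{4}\right) \left(-21\right) - \left(\frac{1}{2} - \frac{\sqrt{7}}{6}\right)\right)^{2} = \left(\frac{357}{4} - \left(\frac{1}{2} - \frac{\sqrt{7}}{6}\right)\right)^{2} = \left(\frac{355}{4} + \frac{\sqrt{7}}{6}\right)^{2}$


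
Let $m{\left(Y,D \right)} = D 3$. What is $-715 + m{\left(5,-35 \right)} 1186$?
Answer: $-125245$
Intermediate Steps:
$m{\left(Y,D \right)} = 3 D$
$-715 + m{\left(5,-35 \right)} 1186 = -715 + 3 \left(-35\right) 1186 = -715 - 124530 = -125245$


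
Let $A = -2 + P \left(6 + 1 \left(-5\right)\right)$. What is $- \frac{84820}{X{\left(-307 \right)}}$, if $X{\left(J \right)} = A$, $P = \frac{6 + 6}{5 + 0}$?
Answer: $-212050$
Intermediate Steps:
$P = \frac{12}{5} \approx 2.4$
$A = \frac{2}{5}$ ($A = -2 + \frac{12 \left(6 + 1 \left(-5\right)\right)}{5} = -2 + \frac{12 \left(6 - 5\right)}{5} = -2 + \frac{12}{5} \cdot 1 = -2 + \frac{12}{5} = \frac{2}{5} \approx 0.4$)
$X{\left(J \right)} = \frac{2}{5}$
$- \frac{84820}{X{\left(-307 \right)}} = - \frac{84820}{\frac{2}{5}} = \left(-84820\right) \frac{5}{2} = -212050$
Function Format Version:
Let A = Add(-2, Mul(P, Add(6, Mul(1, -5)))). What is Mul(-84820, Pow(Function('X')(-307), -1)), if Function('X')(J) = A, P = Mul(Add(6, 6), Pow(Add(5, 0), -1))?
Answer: -212050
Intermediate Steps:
P = Rational(12, 5) (P = Mul(12, Pow(5, -1)) = Mul(12, Rational(1, 5)) = Rational(12, 5) ≈ 2.4000)
A = Rational(2, 5) (A = Add(-2, Mul(Rational(12, 5), Add(6, Mul(1, -5)))) = Add(-2, Mul(Rational(12, 5), Add(6, -5))) = Add(-2, Mul(Rational(12, 5), 1)) = Add(-2, Rational(12, 5)) = Rational(2, 5) ≈ 0.40000)
Function('X')(J) = Rational(2, 5)
Mul(-84820, Pow(Function('X')(-307), -1)) = Mul(-84820, Pow(Rational(2, 5), -1)) = Mul(-84820, Rational(5, 2)) = -212050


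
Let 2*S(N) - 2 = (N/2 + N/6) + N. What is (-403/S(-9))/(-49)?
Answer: -62/49 ≈ -1.2653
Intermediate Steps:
S(N) = 1 + 5*N/6 (S(N) = 1 + ((N/2 + N/6) + N)/2 = 1 + (2*N/3 + N)/2 = 1 + (5*N/3)/2 = 1 + 5*N/6)
(-403/S(-9))/(-49) = (-403/(1 + (⅚)*(-9)))/(-49) = -(-403)/(49*(1 - 15/2)) = -(-403)/(49*(-13/2)) = -(-403)*(-2)/(49*13) = -1/49*62 = -62/49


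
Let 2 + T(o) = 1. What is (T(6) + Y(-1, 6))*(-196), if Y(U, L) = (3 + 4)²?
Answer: -9408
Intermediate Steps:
T(o) = -1 (T(o) = -2 + 1 = -1)
Y(U, L) = 49 (Y(U, L) = 7² = 49)
(T(6) + Y(-1, 6))*(-196) = (-1 + 49)*(-196) = 48*(-196) = -9408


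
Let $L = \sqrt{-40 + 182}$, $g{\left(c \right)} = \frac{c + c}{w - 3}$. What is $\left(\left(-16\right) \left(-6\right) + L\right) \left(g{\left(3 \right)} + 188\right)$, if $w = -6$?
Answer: $17984 + \frac{562 \sqrt{142}}{3} \approx 20216.0$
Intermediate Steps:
$g{\left(c \right)} = - \frac{2 c}{9}$ ($g{\left(c \right)} = \frac{c + c}{-6 - 3} = \frac{2 c}{-9} = 2 c \left(- \frac{1}{9}\right) = - \frac{2 c}{9}$)
$L = \sqrt{142} \approx 11.916$
$\left(\left(-16\right) \left(-6\right) + L\right) \left(g{\left(3 \right)} + 188\right) = \left(\left(-16\right) \left(-6\right) + \sqrt{142}\right) \left(\left(- \frac{2}{9}\right) 3 + 188\right) = \left(96 + \sqrt{142}\right) \left(- \frac{2}{3} + 188\right) = \left(96 + \sqrt{142}\right) \frac{562}{3} = 17984 + \frac{562 \sqrt{142}}{3}$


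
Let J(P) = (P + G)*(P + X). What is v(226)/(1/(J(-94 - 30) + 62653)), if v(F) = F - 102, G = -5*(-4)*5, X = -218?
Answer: 8786764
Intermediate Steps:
G = 100 (G = 20*5 = 100)
J(P) = (-218 + P)*(100 + P) (J(P) = (P + 100)*(P - 218) = (100 + P)*(-218 + P) = (-218 + P)*(100 + P))
v(F) = -102 + F
v(226)/(1/(J(-94 - 30) + 62653)) = (-102 + 226)/(1/((-21800 + (-94 - 30)**2 - 118*(-94 - 30)) + 62653)) = 124/(1/((-21800 + (-124)**2 - 118*(-124)) + 62653)) = 124/(1/((-21800 + 15376 + 14632) + 62653)) = 124/(1/(8208 + 62653)) = 124/(1/70861) = 124*70861 = 8786764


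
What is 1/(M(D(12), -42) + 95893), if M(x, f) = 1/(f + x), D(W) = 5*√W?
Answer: 28077462/2692431258065 + 2*√3/2692431258065 ≈ 1.0428e-5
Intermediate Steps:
1/(M(D(12), -42) + 95893) = 1/(1/(-42 + 5*√12) + 95893) = 1/(1/(-42 + 5*(2*√3)) + 95893) = 1/(1/(-42 + 10*√3) + 95893) = 1/(95893 + 1/(-42 + 10*√3))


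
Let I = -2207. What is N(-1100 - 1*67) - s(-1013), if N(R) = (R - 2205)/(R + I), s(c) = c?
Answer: 1710617/1687 ≈ 1014.0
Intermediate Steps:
N(R) = (-2205 + R)/(-2207 + R) (N(R) = (R - 2205)/(R - 2207) = (-2205 + R)/(-2207 + R))
N(-1100 - 1*67) - s(-1013) = (-2205 + (-1100 - 1*67))/(-2207 + (-1100 - 1*67)) - 1*(-1013) = (-2205 + (-1100 - 67))/(-2207 + (-1100 - 67)) + 1013 = (-2205 - 1167)/(-2207 - 1167) + 1013 = -3372/(-3374) + 1013 = -1/3374*(-3372) + 1013 = 1686/1687 + 1013 = 1710617/1687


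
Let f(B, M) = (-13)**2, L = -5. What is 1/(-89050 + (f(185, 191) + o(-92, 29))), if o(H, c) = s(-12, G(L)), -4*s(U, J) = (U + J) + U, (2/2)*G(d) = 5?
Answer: -4/355505 ≈ -1.1252e-5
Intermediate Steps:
G(d) = 5
s(U, J) = -U/2 - J/4 (s(U, J) = -((U + J) + U)/4 = -((J + U) + U)/4 = -(J + 2*U)/4 = -U/2 - J/4)
f(B, M) = 169
o(H, c) = 19/4 (o(H, c) = -1/2*(-12) - 1/4*5 = 6 - 5/4 = 19/4)
1/(-89050 + (f(185, 191) + o(-92, 29))) = 1/(-89050 + (169 + 19/4)) = 1/(-89050 + 695/4) = 1/(-355505/4) = -4/355505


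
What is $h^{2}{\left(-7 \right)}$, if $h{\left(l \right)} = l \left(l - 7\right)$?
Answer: $9604$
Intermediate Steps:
$h{\left(l \right)} = l \left(-7 + l\right)$
$h^{2}{\left(-7 \right)} = \left(- 7 \left(-7 - 7\right)\right)^{2} = \left(\left(-7\right) \left(-14\right)\right)^{2} = 98^{2} = 9604$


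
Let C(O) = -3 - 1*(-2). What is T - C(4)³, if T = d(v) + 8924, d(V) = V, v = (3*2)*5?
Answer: 8955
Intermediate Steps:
C(O) = -1 (C(O) = -3 + 2 = -1)
v = 30 (v = 6*5 = 30)
T = 8954 (T = 30 + 8924 = 8954)
T - C(4)³ = 8954 - 1*(-1)³ = 8954 - 1*(-1) = 8954 + 1 = 8955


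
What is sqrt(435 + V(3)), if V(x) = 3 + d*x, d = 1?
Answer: 21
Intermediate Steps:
V(x) = 3 + x (V(x) = 3 + 1*x = 3 + x)
sqrt(435 + V(3)) = sqrt(435 + (3 + 3)) = sqrt(435 + 6) = sqrt(441) = 21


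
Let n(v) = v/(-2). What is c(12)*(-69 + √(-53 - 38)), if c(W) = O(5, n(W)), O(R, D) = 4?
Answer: -276 + 4*I*√91 ≈ -276.0 + 38.158*I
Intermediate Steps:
n(v) = -v/2 (n(v) = v*(-½) = -v/2)
c(W) = 4
c(12)*(-69 + √(-53 - 38)) = 4*(-69 + √(-53 - 38)) = 4*(-69 + √(-91)) = 4*(-69 + I*√91) = -276 + 4*I*√91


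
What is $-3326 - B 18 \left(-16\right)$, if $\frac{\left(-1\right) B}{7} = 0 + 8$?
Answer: $-19454$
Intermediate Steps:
$B = -56$ ($B = - 7 \left(0 + 8\right) = \left(-7\right) 8 = -56$)
$-3326 - B 18 \left(-16\right) = -3326 - \left(-56\right) 18 \left(-16\right) = -3326 - \left(-1008\right) \left(-16\right) = -3326 - 16128 = -19454$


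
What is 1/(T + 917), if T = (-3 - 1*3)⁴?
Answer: 1/2213 ≈ 0.00045188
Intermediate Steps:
T = 1296 (T = (-3 - 3)⁴ = (-6)⁴ = 1296)
1/(T + 917) = 1/(1296 + 917) = 1/2213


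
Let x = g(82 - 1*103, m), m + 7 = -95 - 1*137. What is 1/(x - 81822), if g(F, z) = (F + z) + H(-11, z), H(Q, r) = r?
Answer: -1/82321 ≈ -1.2148e-5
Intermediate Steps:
m = -239 (m = -7 + (-95 - 1*137) = -7 + (-95 - 137) = -7 - 232 = -239)
g(F, z) = F + 2*z (g(F, z) = (F + z) + z = F + 2*z)
x = -499 (x = (82 - 1*103) + 2*(-239) = (82 - 103) - 478 = -21 - 478 = -499)
1/(x - 81822) = 1/(-499 - 81822) = 1/(-82321) = -1/82321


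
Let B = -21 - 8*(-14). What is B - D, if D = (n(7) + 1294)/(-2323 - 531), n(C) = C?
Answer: 261015/2854 ≈ 91.456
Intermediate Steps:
B = 91 (B = -21 + 112 = 91)
D = -1301/2854 (D = (7 + 1294)/(-2323 - 531) = 1301/(-2854) = 1301*(-1/2854) = -1301/2854 ≈ -0.45585)
B - D = 91 - 1*(-1301/2854) = 91 + 1301/2854 = 261015/2854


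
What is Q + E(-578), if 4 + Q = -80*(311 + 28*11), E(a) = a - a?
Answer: -49524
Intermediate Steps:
E(a) = 0
Q = -49524 (Q = -4 - 80*(311 + 28*11) = -4 - 80*(311 + 308) = -4 - 80*619 = -4 - 49520 = -49524)
Q + E(-578) = -49524 + 0 = -49524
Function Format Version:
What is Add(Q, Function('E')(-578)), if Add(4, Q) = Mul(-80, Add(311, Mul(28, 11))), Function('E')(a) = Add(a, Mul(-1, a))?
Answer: -49524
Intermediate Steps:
Function('E')(a) = 0
Q = -49524 (Q = Add(-4, Mul(-80, Add(311, Mul(28, 11)))) = Add(-4, Mul(-80, Add(311, 308))) = Add(-4, Mul(-80, 619)) = Add(-4, -49520) = -49524)
Add(Q, Function('E')(-578)) = Add(-49524, 0) = -49524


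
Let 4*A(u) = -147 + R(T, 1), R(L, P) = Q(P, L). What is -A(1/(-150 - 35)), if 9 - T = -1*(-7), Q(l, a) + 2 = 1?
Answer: 37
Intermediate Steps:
Q(l, a) = -1 (Q(l, a) = -2 + 1 = -1)
T = 2 (T = 9 - (-1)*(-7) = 9 - 1*7 = 9 - 7 = 2)
R(L, P) = -1
A(u) = -37 (A(u) = (-147 - 1)/4 = (¼)*(-148) = -37)
-A(1/(-150 - 35)) = -1*(-37) = 37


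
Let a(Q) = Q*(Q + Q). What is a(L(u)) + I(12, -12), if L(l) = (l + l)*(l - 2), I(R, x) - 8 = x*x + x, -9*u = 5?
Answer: 1024340/6561 ≈ 156.13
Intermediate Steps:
u = -5/9 (u = -1/9*5 = -5/9 ≈ -0.55556)
I(R, x) = 8 + x + x**2 (I(R, x) = 8 + (x*x + x) = 8 + (x**2 + x) = 8 + (x + x**2) = 8 + x + x**2)
L(l) = 2*l*(-2 + l) (L(l) = (2*l)*(-2 + l) = 2*l*(-2 + l))
a(Q) = 2*Q**2 (a(Q) = Q*(2*Q) = 2*Q**2)
a(L(u)) + I(12, -12) = 2*(2*(-5/9)*(-2 - 5/9))**2 + (8 - 12 + (-12)**2) = 2*(2*(-5/9)*(-23/9))**2 + (8 - 12 + 144) = 2*(230/81)**2 + 140 = 2*(52900/6561) + 140 = 105800/6561 + 140 = 1024340/6561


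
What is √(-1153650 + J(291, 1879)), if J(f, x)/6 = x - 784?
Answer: 22*I*√2370 ≈ 1071.0*I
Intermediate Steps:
J(f, x) = -4704 + 6*x (J(f, x) = 6*(x - 784) = 6*(-784 + x) = -4704 + 6*x)
√(-1153650 + J(291, 1879)) = √(-1153650 + (-4704 + 6*1879)) = √(-1153650 + (-4704 + 11274)) = √(-1153650 + 6570) = √(-1147080) = 22*I*√2370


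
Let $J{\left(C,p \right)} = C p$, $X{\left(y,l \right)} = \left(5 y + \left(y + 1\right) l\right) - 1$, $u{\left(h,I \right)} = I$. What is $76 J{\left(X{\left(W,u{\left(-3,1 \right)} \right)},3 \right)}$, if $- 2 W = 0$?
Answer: $0$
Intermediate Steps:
$W = 0$ ($W = \left(- \frac{1}{2}\right) 0 = 0$)
$X{\left(y,l \right)} = -1 + 5 y + l \left(1 + y\right)$ ($X{\left(y,l \right)} = \left(5 y + \left(1 + y\right) l\right) - 1 = \left(5 y + l \left(1 + y\right)\right) - 1 = -1 + 5 y + l \left(1 + y\right)$)
$76 J{\left(X{\left(W,u{\left(-3,1 \right)} \right)},3 \right)} = 76 \left(-1 + 1 + 5 \cdot 0 + 1 \cdot 0\right) 3 = 76 \left(-1 + 1 + 0 + 0\right) 3 = 76 \cdot 0 \cdot 3 = 76 \cdot 0 = 0$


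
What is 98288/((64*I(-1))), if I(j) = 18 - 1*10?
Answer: 6143/32 ≈ 191.97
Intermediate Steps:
I(j) = 8 (I(j) = 18 - 10 = 8)
98288/((64*I(-1))) = 98288/((64*8)) = 98288/512 = 98288*(1/512) = 6143/32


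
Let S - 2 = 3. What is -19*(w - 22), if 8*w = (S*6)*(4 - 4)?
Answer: 418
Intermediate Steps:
S = 5 (S = 2 + 3 = 5)
w = 0 (w = ((5*6)*(4 - 4))/8 = (30*0)/8 = (⅛)*0 = 0)
-19*(w - 22) = -19*(0 - 22) = -19*(-22) = 418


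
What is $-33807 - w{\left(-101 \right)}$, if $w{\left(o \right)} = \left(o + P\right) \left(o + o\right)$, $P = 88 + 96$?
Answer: $-17041$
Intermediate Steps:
$P = 184$
$w{\left(o \right)} = 2 o \left(184 + o\right)$ ($w{\left(o \right)} = \left(o + 184\right) \left(o + o\right) = \left(184 + o\right) 2 o = 2 o \left(184 + o\right)$)
$-33807 - w{\left(-101 \right)} = -33807 - 2 \left(-101\right) \left(184 - 101\right) = -33807 - 2 \left(-101\right) 83 = -33807 - -16766 = -33807 + 16766 = -17041$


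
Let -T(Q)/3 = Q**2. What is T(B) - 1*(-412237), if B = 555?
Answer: -511838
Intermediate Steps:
T(Q) = -3*Q**2
T(B) - 1*(-412237) = -3*555**2 - 1*(-412237) = -3*308025 + 412237 = -924075 + 412237 = -511838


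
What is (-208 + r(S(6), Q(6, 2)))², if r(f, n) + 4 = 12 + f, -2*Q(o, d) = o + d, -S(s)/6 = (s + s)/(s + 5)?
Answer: 5161984/121 ≈ 42661.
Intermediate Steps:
S(s) = -12*s/(5 + s) (S(s) = -6*(s + s)/(s + 5) = -6*2*s/(5 + s) = -12*s/(5 + s))
Q(o, d) = -d/2 - o/2 (Q(o, d) = -(o + d)/2 = -(d + o)/2 = -d/2 - o/2)
r(f, n) = 8 + f (r(f, n) = -4 + (12 + f) = 8 + f)
(-208 + r(S(6), Q(6, 2)))² = (-208 + (8 - 12*6/(5 + 6)))² = (-208 + (8 - 12*6/11))² = (-208 + (8 - 12*6*1/11))² = (-208 + (8 - 72/11))² = (-208 + 16/11)² = (-2272/11)² = 5161984/121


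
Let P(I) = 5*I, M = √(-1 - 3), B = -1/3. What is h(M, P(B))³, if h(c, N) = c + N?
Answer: 415/27 + 26*I/3 ≈ 15.37 + 8.6667*I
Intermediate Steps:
B = -⅓ (B = -1*⅓ = -⅓ ≈ -0.33333)
M = 2*I (M = √(-4) = 2*I ≈ 2.0*I)
h(c, N) = N + c
h(M, P(B))³ = (5*(-⅓) + 2*I)³ = (-5/3 + 2*I)³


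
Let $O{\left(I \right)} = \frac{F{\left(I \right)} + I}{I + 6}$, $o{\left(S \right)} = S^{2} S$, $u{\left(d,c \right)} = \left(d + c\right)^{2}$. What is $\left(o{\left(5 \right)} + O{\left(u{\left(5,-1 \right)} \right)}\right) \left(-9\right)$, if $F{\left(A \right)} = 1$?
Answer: $- \frac{24903}{22} \approx -1132.0$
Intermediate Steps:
$u{\left(d,c \right)} = \left(c + d\right)^{2}$
$o{\left(S \right)} = S^{3}$
$O{\left(I \right)} = \frac{1 + I}{6 + I}$ ($O{\left(I \right)} = \frac{1 + I}{I + 6} = \frac{1 + I}{6 + I}$)
$\left(o{\left(5 \right)} + O{\left(u{\left(5,-1 \right)} \right)}\right) \left(-9\right) = \left(5^{3} + \frac{1 + \left(-1 + 5\right)^{2}}{6 + \left(-1 + 5\right)^{2}}\right) \left(-9\right) = \left(125 + \frac{1 + 4^{2}}{6 + 4^{2}}\right) \left(-9\right) = \left(125 + \frac{1 + 16}{6 + 16}\right) \left(-9\right) = \left(125 + \frac{1}{22} \cdot 17\right) \left(-9\right) = \left(125 + \frac{17}{22}\right) \left(-9\right) = \frac{2767}{22} \left(-9\right) = - \frac{24903}{22}$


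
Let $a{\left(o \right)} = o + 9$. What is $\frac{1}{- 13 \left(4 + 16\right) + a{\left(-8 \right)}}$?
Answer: $- \frac{1}{259} \approx -0.003861$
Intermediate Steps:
$a{\left(o \right)} = 9 + o$
$\frac{1}{- 13 \left(4 + 16\right) + a{\left(-8 \right)}} = \frac{1}{- 13 \left(4 + 16\right) + \left(9 - 8\right)} = \frac{1}{\left(-13\right) 20 + 1} = \frac{1}{-260 + 1} = \frac{1}{-259} = - \frac{1}{259}$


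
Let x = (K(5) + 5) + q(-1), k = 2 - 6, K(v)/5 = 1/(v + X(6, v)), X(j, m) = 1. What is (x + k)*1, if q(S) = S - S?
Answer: 11/6 ≈ 1.8333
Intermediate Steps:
K(v) = 5/(1 + v) (K(v) = 5/(v + 1) = 5/(1 + v))
q(S) = 0
k = -4
x = 35/6 (x = (5/(1 + 5) + 5) + 0 = (5/6 + 5) + 0 = 35/6 + 0 = 35/6 ≈ 5.8333)
(x + k)*1 = (35/6 - 4)*1 = (11/6)*1 = 11/6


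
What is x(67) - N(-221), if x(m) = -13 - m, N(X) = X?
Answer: 141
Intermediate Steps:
x(67) - N(-221) = (-13 - 1*67) - 1*(-221) = (-13 - 67) + 221 = -80 + 221 = 141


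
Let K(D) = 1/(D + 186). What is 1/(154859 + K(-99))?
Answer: 87/13472734 ≈ 6.4575e-6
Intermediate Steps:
K(D) = 1/(186 + D)
1/(154859 + K(-99)) = 1/(154859 + 1/(186 - 99)) = 1/(154859 + 1/87) = 1/(13472734/87) = 87/13472734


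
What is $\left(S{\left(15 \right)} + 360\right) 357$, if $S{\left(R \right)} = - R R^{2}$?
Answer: $-1076355$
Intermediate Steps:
$S{\left(R \right)} = - R^{3}$
$\left(S{\left(15 \right)} + 360\right) 357 = \left(- 15^{3} + 360\right) 357 = \left(\left(-1\right) 3375 + 360\right) 357 = \left(-3375 + 360\right) 357 = \left(-3015\right) 357 = -1076355$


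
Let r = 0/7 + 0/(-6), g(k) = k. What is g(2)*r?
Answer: 0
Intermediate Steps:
r = 0 (r = 0*(⅐) + 0*(-⅙) = 0 + 0 = 0)
g(2)*r = 2*0 = 0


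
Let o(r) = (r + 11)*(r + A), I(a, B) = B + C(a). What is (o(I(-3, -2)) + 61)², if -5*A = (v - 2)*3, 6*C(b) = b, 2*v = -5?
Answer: 393129/100 ≈ 3931.3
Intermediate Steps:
v = -5/2 (v = (½)*(-5) = -5/2 ≈ -2.5000)
C(b) = b/6
I(a, B) = B + a/6
A = 27/10 (A = -(-5/2 - 2)*3/5 = -(-9)*3/10 = -⅕*(-27/2) = 27/10 ≈ 2.7000)
o(r) = (11 + r)*(27/10 + r) (o(r) = (r + 11)*(r + 27/10) = (11 + r)*(27/10 + r))
(o(I(-3, -2)) + 61)² = ((297/10 + (-2 + (⅙)*(-3))² + 137*(-2 + (⅙)*(-3))/10) + 61)² = ((297/10 + (-2 - ½)² + 137*(-2 - ½)/10) + 61)² = ((297/10 + (-5/2)² + (137/10)*(-5/2)) + 61)² = ((297/10 + 25/4 - 137/4) + 61)² = (17/10 + 61)² = (627/10)² = 393129/100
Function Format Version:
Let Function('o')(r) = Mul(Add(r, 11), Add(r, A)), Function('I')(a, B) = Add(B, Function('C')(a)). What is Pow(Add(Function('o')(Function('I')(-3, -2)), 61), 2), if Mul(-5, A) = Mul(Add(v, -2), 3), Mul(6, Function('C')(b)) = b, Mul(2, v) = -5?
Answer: Rational(393129, 100) ≈ 3931.3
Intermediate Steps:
v = Rational(-5, 2) (v = Mul(Rational(1, 2), -5) = Rational(-5, 2) ≈ -2.5000)
Function('C')(b) = Mul(Rational(1, 6), b)
Function('I')(a, B) = Add(B, Mul(Rational(1, 6), a))
A = Rational(27, 10) (A = Mul(Rational(-1, 5), Mul(Add(Rational(-5, 2), -2), 3)) = Mul(Rational(-1, 5), Mul(Rational(-9, 2), 3)) = Mul(Rational(-1, 5), Rational(-27, 2)) = Rational(27, 10) ≈ 2.7000)
Function('o')(r) = Mul(Add(11, r), Add(Rational(27, 10), r)) (Function('o')(r) = Mul(Add(r, 11), Add(r, Rational(27, 10))) = Mul(Add(11, r), Add(Rational(27, 10), r)))
Pow(Add(Function('o')(Function('I')(-3, -2)), 61), 2) = Pow(Add(Add(Rational(297, 10), Pow(Add(-2, Mul(Rational(1, 6), -3)), 2), Mul(Rational(137, 10), Add(-2, Mul(Rational(1, 6), -3)))), 61), 2) = Pow(Add(Add(Rational(297, 10), Pow(Add(-2, Rational(-1, 2)), 2), Mul(Rational(137, 10), Add(-2, Rational(-1, 2)))), 61), 2) = Pow(Add(Add(Rational(297, 10), Pow(Rational(-5, 2), 2), Mul(Rational(137, 10), Rational(-5, 2))), 61), 2) = Pow(Add(Add(Rational(297, 10), Rational(25, 4), Rational(-137, 4)), 61), 2) = Pow(Add(Rational(17, 10), 61), 2) = Pow(Rational(627, 10), 2) = Rational(393129, 100)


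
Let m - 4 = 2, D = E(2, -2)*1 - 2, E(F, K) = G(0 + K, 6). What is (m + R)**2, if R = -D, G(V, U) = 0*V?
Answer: 64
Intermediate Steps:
G(V, U) = 0
E(F, K) = 0
D = -2 (D = 0*1 - 2 = 0 - 2 = -2)
m = 6 (m = 4 + 2 = 6)
R = 2 (R = -1*(-2) = 2)
(m + R)**2 = (6 + 2)**2 = 8**2 = 64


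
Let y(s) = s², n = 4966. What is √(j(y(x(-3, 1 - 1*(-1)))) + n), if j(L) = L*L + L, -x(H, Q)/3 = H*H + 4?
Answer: 2*√579982 ≈ 1523.1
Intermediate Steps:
x(H, Q) = -12 - 3*H² (x(H, Q) = -3*(H*H + 4) = -3*(H² + 4) = -3*(4 + H²) = -12 - 3*H²)
j(L) = L + L² (j(L) = L² + L = L + L²)
√(j(y(x(-3, 1 - 1*(-1)))) + n) = √((-12 - 3*(-3)²)²*(1 + (-12 - 3*(-3)²)²) + 4966) = √((-12 - 3*9)²*(1 + (-12 - 3*9)²) + 4966) = √((-12 - 27)²*(1 + (-12 - 27)²) + 4966) = √((-39)²*(1 + (-39)²) + 4966) = √(1521*(1 + 1521) + 4966) = √(1521*1522 + 4966) = √(2314962 + 4966) = √2319928 = 2*√579982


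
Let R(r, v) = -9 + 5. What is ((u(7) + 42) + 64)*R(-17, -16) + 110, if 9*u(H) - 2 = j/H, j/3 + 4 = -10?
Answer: -2810/9 ≈ -312.22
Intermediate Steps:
j = -42 (j = -12 + 3*(-10) = -12 - 30 = -42)
u(H) = 2/9 - 14/(3*H) (u(H) = 2/9 + (-42/H)/9 = 2/9 - 14/(3*H))
R(r, v) = -4
((u(7) + 42) + 64)*R(-17, -16) + 110 = (((2/9)*(-21 + 7)/7 + 42) + 64)*(-4) + 110 = (((2/9)*(⅐)*(-14) + 42) + 64)*(-4) + 110 = ((-4/9 + 42) + 64)*(-4) + 110 = (374/9 + 64)*(-4) + 110 = (950/9)*(-4) + 110 = -3800/9 + 110 = -2810/9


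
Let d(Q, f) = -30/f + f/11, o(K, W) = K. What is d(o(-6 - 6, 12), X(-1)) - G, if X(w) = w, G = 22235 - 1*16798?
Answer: -59478/11 ≈ -5407.1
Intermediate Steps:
G = 5437 (G = 22235 - 16798 = 5437)
d(Q, f) = -30/f + f/11 (d(Q, f) = -30/f + f*(1/11) = -30/f + f/11)
d(o(-6 - 6, 12), X(-1)) - G = (-30/(-1) + (1/11)*(-1)) - 1*5437 = (-30*(-1) - 1/11) - 5437 = (30 - 1/11) - 5437 = 329/11 - 5437 = -59478/11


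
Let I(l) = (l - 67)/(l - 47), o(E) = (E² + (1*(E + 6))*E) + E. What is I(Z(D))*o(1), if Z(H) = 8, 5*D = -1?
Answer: 177/13 ≈ 13.615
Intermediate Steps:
D = -⅕ (D = (⅕)*(-1) = -⅕ ≈ -0.20000)
o(E) = E + E² + E*(6 + E) (o(E) = (E² + (1*(6 + E))*E) + E = (E² + (6 + E)*E) + E = (E² + E*(6 + E)) + E = E + E² + E*(6 + E))
I(l) = (-67 + l)/(-47 + l)
I(Z(D))*o(1) = ((-67 + 8)/(-47 + 8))*(1*(7 + 2*1)) = (-59/(-39))*(1*(7 + 2)) = (-1/39*(-59))*(1*9) = (59/39)*9 = 177/13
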